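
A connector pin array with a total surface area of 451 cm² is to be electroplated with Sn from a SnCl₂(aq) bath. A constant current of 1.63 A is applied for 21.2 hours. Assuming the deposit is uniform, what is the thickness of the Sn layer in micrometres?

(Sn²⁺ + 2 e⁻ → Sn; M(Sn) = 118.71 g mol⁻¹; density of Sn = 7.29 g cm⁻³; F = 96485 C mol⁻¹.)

Q = I·t = 1.630 × 76320 = 124400 C; n(e⁻) = 1.289 mol.
n(Sn) = n(e⁻)/2 = 0.6447 mol, so m = 0.6447 × 118.71 = 76.53 g.
Volume = m/ρ = 76.53 / 7.29 = 10.50 cm³.
Thickness = V/A = 10.50 / 451 = 0.0233 cm = 233 μm.

233 μm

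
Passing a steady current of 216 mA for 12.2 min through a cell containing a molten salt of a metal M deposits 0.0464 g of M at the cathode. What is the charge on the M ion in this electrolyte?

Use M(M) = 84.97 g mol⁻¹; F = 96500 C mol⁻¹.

+3

Q = I·t = 0.2160 A × 732.00 s = 158.1 C, so n(e⁻) = 158.1/96500 = 0.001638 mol.
n(M) deposited = 0.0464 / 84.97 = 0.0005461 mol.
Electrons per atom = n(e⁻)/n(M) = 0.001638 / 0.0005461 = 3.00 ≈ 3, so the ion is M³⁺.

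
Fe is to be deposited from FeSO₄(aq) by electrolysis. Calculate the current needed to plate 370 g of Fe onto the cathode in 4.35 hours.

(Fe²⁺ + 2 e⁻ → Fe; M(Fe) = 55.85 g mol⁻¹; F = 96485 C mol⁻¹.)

81.6 A

n(Fe) = 370 / 55.85 = 6.625 mol.
n(e⁻) = 2 × 6.625 = 13.25 mol.
Q = n(e⁻)·F = 13.25 × 96485 = 1278000 C.
I = Q/t = 1278000 / 15660 s = 81.6 A.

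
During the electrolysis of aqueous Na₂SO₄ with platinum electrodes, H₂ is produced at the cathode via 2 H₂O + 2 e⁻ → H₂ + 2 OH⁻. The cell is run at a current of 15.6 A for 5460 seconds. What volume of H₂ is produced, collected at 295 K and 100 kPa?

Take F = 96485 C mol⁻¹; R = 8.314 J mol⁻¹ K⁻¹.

Q = I·t = 15.60 A × 5460.0 s = 85180 C.
n(e⁻) = Q/F = 85180 / 96485 = 0.8828 mol.
2 electrons are transferred per H₂ molecule, so n(H₂) = 0.8828 / 2 = 0.4414 mol.
V = nRT/P = (0.4414 × 8.314 × 295) / (100 × 10³ Pa) = 0.0108 m³ = 10.8 L.

10.8 L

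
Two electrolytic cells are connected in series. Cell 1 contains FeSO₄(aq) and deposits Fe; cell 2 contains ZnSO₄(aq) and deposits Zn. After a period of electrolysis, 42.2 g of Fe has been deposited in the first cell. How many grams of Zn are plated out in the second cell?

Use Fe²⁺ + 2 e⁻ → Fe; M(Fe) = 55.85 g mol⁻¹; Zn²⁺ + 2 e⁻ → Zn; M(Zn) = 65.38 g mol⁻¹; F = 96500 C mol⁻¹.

49.4 g

n(Fe) = 42.2 / 55.85 = 0.7556 mol.
Since Fe²⁺ + 2 e⁻ → Fe, n(e⁻) passed = 2 × 0.7556 = 1.511 mol.
Cells in series carry the same charge, so the same 1.511 mol of electrons passes through cell 2.
Zn²⁺ + 2 e⁻ → Zn, so n(Zn) = 1.511 / 2 = 0.7556 mol.
m(Zn) = 0.7556 × 65.38 = 49.4 g.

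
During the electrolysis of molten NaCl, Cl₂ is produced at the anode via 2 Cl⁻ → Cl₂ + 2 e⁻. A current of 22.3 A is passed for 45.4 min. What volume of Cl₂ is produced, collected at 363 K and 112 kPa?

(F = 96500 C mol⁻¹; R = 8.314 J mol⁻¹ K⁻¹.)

8.48 L

Q = I·t = 22.30 A × 2724.0 s = 60750 C.
n(e⁻) = Q/F = 60750 / 96500 = 0.6295 mol.
2 electrons are transferred per Cl₂ molecule, so n(Cl₂) = 0.6295 / 2 = 0.3147 mol.
V = nRT/P = (0.3147 × 8.314 × 363) / (112 × 10³ Pa) = 0.00848 m³ = 8.48 L.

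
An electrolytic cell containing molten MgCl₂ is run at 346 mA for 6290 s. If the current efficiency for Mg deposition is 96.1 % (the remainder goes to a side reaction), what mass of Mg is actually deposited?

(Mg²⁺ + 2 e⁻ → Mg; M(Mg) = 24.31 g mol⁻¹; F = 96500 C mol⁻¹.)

Q = I·t = 0.3460 × 6290.0 = 2176 C.
n(e⁻) = 2176/96500 = 0.02255 mol; theoretically n(Mg) = 0.02255/2 = 0.01128 mol, m_theo = 0.2741 g.
At 96.1 % efficiency, m_actual = 0.961 × 0.2741 = 0.263 g.

0.263 g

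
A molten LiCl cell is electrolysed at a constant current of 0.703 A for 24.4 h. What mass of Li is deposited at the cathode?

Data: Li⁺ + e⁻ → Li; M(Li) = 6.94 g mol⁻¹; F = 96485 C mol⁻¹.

4.44 g

Q = I·t = 0.7030 A × 87840 s = 61750 C.
n(e⁻) = Q/F = 61750 / 96485 = 0.6400 mol.
Li⁺ + e⁻ → Li, so n(Li) = n(e⁻)/1 = 0.6400 mol.
m = n·M = 0.6400 × 6.94 = 4.44 g.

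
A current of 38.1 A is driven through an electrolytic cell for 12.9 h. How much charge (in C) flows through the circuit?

Q = I·t = 38.10 A × 46440 s = 1.77 × 10⁶ C.

1.77 × 10⁶ C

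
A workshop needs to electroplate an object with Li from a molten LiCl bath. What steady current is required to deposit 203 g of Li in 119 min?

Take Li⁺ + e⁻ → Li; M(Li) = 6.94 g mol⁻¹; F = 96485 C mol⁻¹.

n(Li) = 203 / 6.94 = 29.25 mol.
n(e⁻) = 1 × 29.25 = 29.25 mol.
Q = n(e⁻)·F = 29.25 × 96485 = 2822000 C.
I = Q/t = 2822000 / 7140.0 s = 395 A.

395 A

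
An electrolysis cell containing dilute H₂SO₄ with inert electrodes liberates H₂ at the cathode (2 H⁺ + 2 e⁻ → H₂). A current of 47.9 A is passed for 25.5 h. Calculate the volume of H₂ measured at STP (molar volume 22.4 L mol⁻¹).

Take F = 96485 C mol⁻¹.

Q = I·t = 47.90 A × 91800 s = 4397000 C.
n(e⁻) = Q/F = 4397000 / 96485 = 45.57 mol.
2 electrons are transferred per H₂ molecule, so n(H₂) = 45.57 / 2 = 22.79 mol.
V = n × V_m = 22.79 × 22.4 = 510 L.

510 L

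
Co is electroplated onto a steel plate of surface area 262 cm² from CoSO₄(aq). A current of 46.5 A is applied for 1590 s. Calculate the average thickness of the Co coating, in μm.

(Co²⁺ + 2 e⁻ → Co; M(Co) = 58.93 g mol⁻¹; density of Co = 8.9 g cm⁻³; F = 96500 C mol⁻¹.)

96.8 μm

Q = I·t = 46.50 × 1590.0 = 73940 C; n(e⁻) = 0.7662 mol.
n(Co) = n(e⁻)/2 = 0.3831 mol, so m = 0.3831 × 58.93 = 22.58 g.
Volume = m/ρ = 22.58 / 8.9 = 2.537 cm³.
Thickness = V/A = 2.537 / 262 = 0.00968 cm = 96.8 μm.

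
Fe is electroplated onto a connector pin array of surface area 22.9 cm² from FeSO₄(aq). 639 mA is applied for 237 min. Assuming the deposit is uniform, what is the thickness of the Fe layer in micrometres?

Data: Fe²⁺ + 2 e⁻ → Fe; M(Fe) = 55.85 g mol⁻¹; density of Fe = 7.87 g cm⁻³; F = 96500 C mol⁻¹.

146 μm

Q = I·t = 0.6390 × 14220 = 9087 C; n(e⁻) = 0.09416 mol.
n(Fe) = n(e⁻)/2 = 0.04708 mol, so m = 0.04708 × 55.85 = 2.629 g.
Volume = m/ρ = 2.629 / 7.87 = 0.3341 cm³.
Thickness = V/A = 0.3341 / 22.9 = 0.0146 cm = 146 μm.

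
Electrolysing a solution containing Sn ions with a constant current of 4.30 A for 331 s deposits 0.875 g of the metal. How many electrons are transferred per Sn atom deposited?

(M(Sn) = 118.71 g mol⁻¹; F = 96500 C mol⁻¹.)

Q = I·t = 4.300 A × 331.00 s = 1423 C, so n(e⁻) = 1423/96500 = 0.01475 mol.
n(Sn) deposited = 0.875 / 118.71 = 0.007371 mol.
Electrons per atom = n(e⁻)/n(Sn) = 0.01475 / 0.007371 = 2.00 ≈ 2, so the ion is Sn²⁺.

2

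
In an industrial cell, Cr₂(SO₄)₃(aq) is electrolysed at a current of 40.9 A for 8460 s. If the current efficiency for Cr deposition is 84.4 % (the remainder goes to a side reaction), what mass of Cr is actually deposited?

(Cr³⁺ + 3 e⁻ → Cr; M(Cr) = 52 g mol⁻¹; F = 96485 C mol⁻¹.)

Q = I·t = 40.90 × 8460.0 = 346000 C.
n(e⁻) = 346000/96485 = 3.586 mol; theoretically n(Cr) = 3.586/3 = 1.195 mol, m_theo = 62.16 g.
At 84.4 % efficiency, m_actual = 0.844 × 62.16 = 52.5 g.

52.5 g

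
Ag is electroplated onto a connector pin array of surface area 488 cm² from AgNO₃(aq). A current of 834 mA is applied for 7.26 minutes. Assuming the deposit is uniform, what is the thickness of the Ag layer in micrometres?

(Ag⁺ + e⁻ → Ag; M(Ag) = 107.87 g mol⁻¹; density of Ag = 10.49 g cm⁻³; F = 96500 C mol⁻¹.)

0.793 μm

Q = I·t = 0.8340 × 435.60 = 363.3 C; n(e⁻) = 0.003765 mol.
n(Ag) = n(e⁻)/1 = 0.003765 mol, so m = 0.003765 × 107.87 = 0.4061 g.
Volume = m/ρ = 0.4061 / 10.49 = 0.03871 cm³.
Thickness = V/A = 0.03871 / 488 = 7.93 × 10⁻⁵ cm = 0.793 μm.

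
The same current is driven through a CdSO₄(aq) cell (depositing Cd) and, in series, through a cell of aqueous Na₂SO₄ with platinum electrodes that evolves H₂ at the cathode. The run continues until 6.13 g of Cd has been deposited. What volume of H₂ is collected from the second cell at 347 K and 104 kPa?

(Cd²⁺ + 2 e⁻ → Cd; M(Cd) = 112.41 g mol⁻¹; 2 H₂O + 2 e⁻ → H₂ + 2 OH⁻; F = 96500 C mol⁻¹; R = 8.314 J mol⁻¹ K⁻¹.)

1.51 L

n(Cd) = 6.13 / 112.41 = 0.05453 mol, so n(e⁻) = 2 × 0.05453 = 0.1091 mol.
The cells are in series, so the same 0.1091 mol of electrons passes through the second cell.
2 H₂O + 2 e⁻ → H₂ + 2 OH⁻ — 2 mol e⁻ per mol H₂, so n(H₂) = 0.1091/2 = 0.05453 mol.
V = nRT/P = (0.05453 × 8.314 × 347) / (104 × 10³) = 0.00151 m³ = 1.51 L.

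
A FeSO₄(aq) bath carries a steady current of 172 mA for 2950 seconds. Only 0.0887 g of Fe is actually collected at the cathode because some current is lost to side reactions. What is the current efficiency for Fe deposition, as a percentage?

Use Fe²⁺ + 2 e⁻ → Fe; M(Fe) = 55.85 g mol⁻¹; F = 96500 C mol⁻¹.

Q = I·t = 0.1720 × 2950.0 = 507.4 C; n(e⁻) = 507.4/96500 = 0.005258 mol.
Theoretical n(Fe) = n(e⁻)/2 = 0.002629 mol, i.e. m_theo = 0.002629 × 55.85 = 0.1468 g.
Efficiency = m_actual / m_theo = 0.0887 / 0.1468 = 60.4 %.

60.4 %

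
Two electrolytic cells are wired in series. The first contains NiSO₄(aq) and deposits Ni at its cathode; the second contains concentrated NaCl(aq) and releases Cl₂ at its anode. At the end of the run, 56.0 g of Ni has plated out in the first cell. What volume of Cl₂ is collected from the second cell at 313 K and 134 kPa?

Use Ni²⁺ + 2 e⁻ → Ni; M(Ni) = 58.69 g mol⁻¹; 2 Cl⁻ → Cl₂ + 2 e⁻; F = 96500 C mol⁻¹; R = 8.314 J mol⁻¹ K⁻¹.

18.5 L

n(Ni) = 56.0 / 58.69 = 0.9542 mol, so n(e⁻) = 2 × 0.9542 = 1.908 mol.
The cells are in series, so the same 1.908 mol of electrons passes through the second cell.
2 Cl⁻ → Cl₂ + 2 e⁻ — 2 mol e⁻ per mol Cl₂, so n(Cl₂) = 1.908/2 = 0.9542 mol.
V = nRT/P = (0.9542 × 8.314 × 313) / (134 × 10³) = 0.0185 m³ = 18.5 L.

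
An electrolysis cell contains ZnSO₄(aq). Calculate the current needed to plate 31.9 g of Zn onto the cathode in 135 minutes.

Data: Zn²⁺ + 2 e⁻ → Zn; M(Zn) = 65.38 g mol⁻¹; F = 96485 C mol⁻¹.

n(Zn) = 31.9 / 65.38 = 0.4879 mol.
n(e⁻) = 2 × 0.4879 = 0.9758 mol.
Q = n(e⁻)·F = 0.9758 × 96485 = 94150 C.
I = Q/t = 94150 / 8100.0 s = 11.6 A.

11.6 A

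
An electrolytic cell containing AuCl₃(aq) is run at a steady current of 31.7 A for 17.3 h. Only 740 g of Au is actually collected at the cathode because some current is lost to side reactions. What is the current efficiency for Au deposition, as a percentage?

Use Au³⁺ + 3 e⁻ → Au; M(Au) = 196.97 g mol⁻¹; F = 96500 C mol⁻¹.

Q = I·t = 31.70 × 62280 = 1974000 C; n(e⁻) = 1974000/96500 = 20.46 mol.
Theoretical n(Au) = n(e⁻)/3 = 6.820 mol, i.e. m_theo = 6.820 × 196.97 = 1343 g.
Efficiency = m_actual / m_theo = 740 / 1343 = 55.1 %.

55.1 %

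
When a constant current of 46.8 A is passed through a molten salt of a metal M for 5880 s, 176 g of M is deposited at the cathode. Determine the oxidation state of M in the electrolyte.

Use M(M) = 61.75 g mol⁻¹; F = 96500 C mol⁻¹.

Q = I·t = 46.80 A × 5880.0 s = 275200 C, so n(e⁻) = 275200/96500 = 2.852 mol.
n(M) deposited = 176 / 61.75 = 2.850 mol.
Electrons per atom = n(e⁻)/n(M) = 2.852 / 2.850 = 1.00 ≈ 1, so the ion is M⁺.

+1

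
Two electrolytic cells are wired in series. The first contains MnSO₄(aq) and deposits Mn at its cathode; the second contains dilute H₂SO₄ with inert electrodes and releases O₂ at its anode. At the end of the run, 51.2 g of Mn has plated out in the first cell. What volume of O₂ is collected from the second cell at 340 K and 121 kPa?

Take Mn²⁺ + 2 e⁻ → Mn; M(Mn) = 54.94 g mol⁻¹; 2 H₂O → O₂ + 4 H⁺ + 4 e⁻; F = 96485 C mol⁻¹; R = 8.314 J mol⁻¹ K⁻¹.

10.9 L

n(Mn) = 51.2 / 54.94 = 0.9319 mol, so n(e⁻) = 2 × 0.9319 = 1.864 mol.
The cells are in series, so the same 1.864 mol of electrons passes through the second cell.
2 H₂O → O₂ + 4 H⁺ + 4 e⁻ — 4 mol e⁻ per mol O₂, so n(O₂) = 1.864/4 = 0.4660 mol.
V = nRT/P = (0.4660 × 8.314 × 340) / (121 × 10³) = 0.0109 m³ = 10.9 L.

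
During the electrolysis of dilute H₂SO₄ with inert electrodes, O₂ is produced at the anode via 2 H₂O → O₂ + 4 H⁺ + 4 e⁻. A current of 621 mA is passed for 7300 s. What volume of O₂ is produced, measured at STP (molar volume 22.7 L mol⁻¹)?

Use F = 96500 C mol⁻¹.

Q = I·t = 0.6210 A × 7300.0 s = 4533 C.
n(e⁻) = Q/F = 4533 / 96500 = 0.04698 mol.
4 electrons are transferred per O₂ molecule, so n(O₂) = 0.04698 / 4 = 0.01174 mol.
V = n × V_m = 0.01174 × 22.7 = 0.267 L.

0.267 L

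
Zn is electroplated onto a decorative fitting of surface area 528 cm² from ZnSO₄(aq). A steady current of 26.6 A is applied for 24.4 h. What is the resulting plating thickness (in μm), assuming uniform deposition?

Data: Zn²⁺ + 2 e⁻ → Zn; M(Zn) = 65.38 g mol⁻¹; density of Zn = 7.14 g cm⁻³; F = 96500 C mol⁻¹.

Q = I·t = 26.60 × 87840 = 2337000 C; n(e⁻) = 24.21 mol.
n(Zn) = n(e⁻)/2 = 12.11 mol, so m = 12.11 × 65.38 = 791.5 g.
Volume = m/ρ = 791.5 / 7.14 = 110.9 cm³.
Thickness = V/A = 110.9 / 528 = 0.210 cm = 2100 μm.

2100 μm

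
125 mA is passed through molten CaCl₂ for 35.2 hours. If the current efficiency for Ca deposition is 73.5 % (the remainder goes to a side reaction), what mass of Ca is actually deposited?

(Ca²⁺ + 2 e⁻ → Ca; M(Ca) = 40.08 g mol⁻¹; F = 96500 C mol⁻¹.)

2.42 g

Q = I·t = 0.1250 × 126720 = 15840 C.
n(e⁻) = 15840/96500 = 0.1641 mol; theoretically n(Ca) = 0.1641/2 = 0.08207 mol, m_theo = 3.289 g.
At 73.5 % efficiency, m_actual = 0.735 × 3.289 = 2.42 g.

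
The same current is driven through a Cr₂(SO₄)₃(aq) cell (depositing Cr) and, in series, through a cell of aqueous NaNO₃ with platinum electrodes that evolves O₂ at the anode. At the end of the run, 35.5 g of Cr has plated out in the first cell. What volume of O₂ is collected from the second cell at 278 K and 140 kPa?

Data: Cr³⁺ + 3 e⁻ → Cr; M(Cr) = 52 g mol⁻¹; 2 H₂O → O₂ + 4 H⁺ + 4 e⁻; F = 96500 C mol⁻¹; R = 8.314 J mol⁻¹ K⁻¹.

n(Cr) = 35.5 / 52 = 0.6827 mol, so n(e⁻) = 3 × 0.6827 = 2.048 mol.
The cells are in series, so the same 2.048 mol of electrons passes through the second cell.
2 H₂O → O₂ + 4 H⁺ + 4 e⁻ — 4 mol e⁻ per mol O₂, so n(O₂) = 2.048/4 = 0.5120 mol.
V = nRT/P = (0.5120 × 8.314 × 278) / (140 × 10³) = 0.00845 m³ = 8.45 L.

8.45 L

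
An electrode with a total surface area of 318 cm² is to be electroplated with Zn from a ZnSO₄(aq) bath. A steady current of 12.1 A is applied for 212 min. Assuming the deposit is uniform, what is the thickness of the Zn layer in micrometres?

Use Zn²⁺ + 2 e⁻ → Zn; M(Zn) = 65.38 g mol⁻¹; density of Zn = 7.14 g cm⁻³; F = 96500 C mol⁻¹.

Q = I·t = 12.10 × 12720 = 153900 C; n(e⁻) = 1.595 mol.
n(Zn) = n(e⁻)/2 = 0.7975 mol, so m = 0.7975 × 65.38 = 52.14 g.
Volume = m/ρ = 52.14 / 7.14 = 7.302 cm³.
Thickness = V/A = 7.302 / 318 = 0.0230 cm = 230 μm.

230 μm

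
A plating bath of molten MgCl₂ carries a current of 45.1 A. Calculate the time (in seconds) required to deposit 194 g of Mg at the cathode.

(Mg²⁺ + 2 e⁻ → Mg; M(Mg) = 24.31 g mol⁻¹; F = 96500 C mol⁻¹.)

34200 s

n(Mg) = m/M = 194 / 24.31 = 7.980 mol.
Each Mg atom requires 2 electrons, so n(e⁻) = 2 × 7.980 = 15.96 mol.
Q = n(e⁻)·F = 15.96 × 96500 = 1540000 C.
t = Q/I = 1540000 / 45.10 A = 34150 s.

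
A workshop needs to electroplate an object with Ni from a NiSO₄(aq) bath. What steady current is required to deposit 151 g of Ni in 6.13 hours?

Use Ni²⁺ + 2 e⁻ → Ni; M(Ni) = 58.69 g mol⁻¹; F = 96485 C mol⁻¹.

n(Ni) = 151 / 58.69 = 2.573 mol.
n(e⁻) = 2 × 2.573 = 5.146 mol.
Q = n(e⁻)·F = 5.146 × 96485 = 496500 C.
I = Q/t = 496500 / 22068 s = 22.5 A.

22.5 A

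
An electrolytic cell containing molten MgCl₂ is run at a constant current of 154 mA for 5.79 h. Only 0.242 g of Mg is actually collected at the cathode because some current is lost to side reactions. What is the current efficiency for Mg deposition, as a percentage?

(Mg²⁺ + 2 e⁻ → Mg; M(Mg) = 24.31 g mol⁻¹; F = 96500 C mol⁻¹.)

Q = I·t = 0.1540 × 20844 = 3210 C; n(e⁻) = 3210/96500 = 0.03326 mol.
Theoretical n(Mg) = n(e⁻)/2 = 0.01663 mol, i.e. m_theo = 0.01663 × 24.31 = 0.4043 g.
Efficiency = m_actual / m_theo = 0.242 / 0.4043 = 59.9 %.

59.9 %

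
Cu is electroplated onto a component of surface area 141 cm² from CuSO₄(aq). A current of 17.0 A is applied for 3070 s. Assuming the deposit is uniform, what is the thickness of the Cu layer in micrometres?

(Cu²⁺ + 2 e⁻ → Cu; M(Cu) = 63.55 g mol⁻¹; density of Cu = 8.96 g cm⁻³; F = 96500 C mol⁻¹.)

136 μm

Q = I·t = 17.00 × 3070.0 = 52190 C; n(e⁻) = 0.5408 mol.
n(Cu) = n(e⁻)/2 = 0.2704 mol, so m = 0.2704 × 63.55 = 17.18 g.
Volume = m/ρ = 17.18 / 8.96 = 1.918 cm³.
Thickness = V/A = 1.918 / 141 = 0.0136 cm = 136 μm.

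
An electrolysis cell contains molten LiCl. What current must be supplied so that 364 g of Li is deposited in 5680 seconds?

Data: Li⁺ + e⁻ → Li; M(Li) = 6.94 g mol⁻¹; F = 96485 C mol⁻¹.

n(Li) = 364 / 6.94 = 52.45 mol.
n(e⁻) = 1 × 52.45 = 52.45 mol.
Q = n(e⁻)·F = 52.45 × 96485 = 5061000 C.
I = Q/t = 5061000 / 5680.0 s = 891 A.

891 A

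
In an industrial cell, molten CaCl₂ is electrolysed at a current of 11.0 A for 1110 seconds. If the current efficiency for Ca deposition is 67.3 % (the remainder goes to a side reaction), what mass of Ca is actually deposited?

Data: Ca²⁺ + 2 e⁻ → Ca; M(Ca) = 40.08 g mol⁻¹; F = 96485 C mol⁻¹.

1.71 g

Q = I·t = 11.00 × 1110.0 = 12210 C.
n(e⁻) = 12210/96485 = 0.1265 mol; theoretically n(Ca) = 0.1265/2 = 0.06327 mol, m_theo = 2.536 g.
At 67.3 % efficiency, m_actual = 0.673 × 2.536 = 1.71 g.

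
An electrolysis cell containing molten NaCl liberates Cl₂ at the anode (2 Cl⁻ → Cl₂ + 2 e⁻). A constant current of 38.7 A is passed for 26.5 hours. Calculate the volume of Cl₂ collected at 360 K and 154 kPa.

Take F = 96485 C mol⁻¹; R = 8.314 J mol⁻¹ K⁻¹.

Q = I·t = 38.70 A × 95400 s = 3692000 C.
n(e⁻) = Q/F = 3692000 / 96485 = 38.26 mol.
2 electrons are transferred per Cl₂ molecule, so n(Cl₂) = 38.26 / 2 = 19.13 mol.
V = nRT/P = (19.13 × 8.314 × 360) / (154 × 10³ Pa) = 0.372 m³ = 372 L.

372 L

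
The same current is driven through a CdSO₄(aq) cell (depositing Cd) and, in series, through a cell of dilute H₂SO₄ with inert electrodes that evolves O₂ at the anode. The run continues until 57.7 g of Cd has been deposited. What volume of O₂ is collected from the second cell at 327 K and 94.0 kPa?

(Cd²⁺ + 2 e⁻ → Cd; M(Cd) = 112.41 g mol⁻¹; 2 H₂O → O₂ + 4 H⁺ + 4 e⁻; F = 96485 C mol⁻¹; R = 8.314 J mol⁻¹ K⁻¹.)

n(Cd) = 57.7 / 112.41 = 0.5133 mol, so n(e⁻) = 2 × 0.5133 = 1.027 mol.
The cells are in series, so the same 1.027 mol of electrons passes through the second cell.
2 H₂O → O₂ + 4 H⁺ + 4 e⁻ — 4 mol e⁻ per mol O₂, so n(O₂) = 1.027/4 = 0.2566 mol.
V = nRT/P = (0.2566 × 8.314 × 327) / (94.0 × 10³) = 0.00742 m³ = 7.42 L.

7.42 L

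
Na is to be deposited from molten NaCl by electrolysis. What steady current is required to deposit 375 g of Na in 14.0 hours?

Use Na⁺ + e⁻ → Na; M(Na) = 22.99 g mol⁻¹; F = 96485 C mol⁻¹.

31.2 A

n(Na) = 375 / 22.99 = 16.31 mol.
n(e⁻) = 1 × 16.31 = 16.31 mol.
Q = n(e⁻)·F = 16.31 × 96485 = 1574000 C.
I = Q/t = 1574000 / 50400 s = 31.2 A.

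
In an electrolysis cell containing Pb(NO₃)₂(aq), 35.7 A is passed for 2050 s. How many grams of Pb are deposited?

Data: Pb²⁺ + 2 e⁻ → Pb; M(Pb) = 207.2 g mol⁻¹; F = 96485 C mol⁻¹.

Q = I·t = 35.70 A × 2050.0 s = 73180 C.
n(e⁻) = Q/F = 73180 / 96485 = 0.7585 mol.
Pb²⁺ + 2 e⁻ → Pb, so n(Pb) = n(e⁻)/2 = 0.3793 mol.
m = n·M = 0.3793 × 207.2 = 78.6 g.

78.6 g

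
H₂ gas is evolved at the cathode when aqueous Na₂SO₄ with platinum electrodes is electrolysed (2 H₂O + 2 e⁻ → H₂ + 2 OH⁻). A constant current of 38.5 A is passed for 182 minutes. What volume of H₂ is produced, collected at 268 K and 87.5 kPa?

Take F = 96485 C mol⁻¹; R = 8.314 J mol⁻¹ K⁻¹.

Q = I·t = 38.50 A × 10920 s = 420400 C.
n(e⁻) = Q/F = 420400 / 96485 = 4.357 mol.
2 electrons are transferred per H₂ molecule, so n(H₂) = 4.357 / 2 = 2.179 mol.
V = nRT/P = (2.179 × 8.314 × 268) / (87.5 × 10³ Pa) = 0.0555 m³ = 55.5 L.

55.5 L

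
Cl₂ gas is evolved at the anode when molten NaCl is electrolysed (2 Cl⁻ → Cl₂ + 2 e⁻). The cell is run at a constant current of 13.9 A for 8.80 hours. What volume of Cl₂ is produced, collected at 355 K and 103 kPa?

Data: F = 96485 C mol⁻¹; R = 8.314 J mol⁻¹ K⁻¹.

Q = I·t = 13.90 A × 31680 s = 440400 C.
n(e⁻) = Q/F = 440400 / 96485 = 4.564 mol.
2 electrons are transferred per Cl₂ molecule, so n(Cl₂) = 4.564 / 2 = 2.282 mol.
V = nRT/P = (2.282 × 8.314 × 355) / (103 × 10³ Pa) = 0.0654 m³ = 65.4 L.

65.4 L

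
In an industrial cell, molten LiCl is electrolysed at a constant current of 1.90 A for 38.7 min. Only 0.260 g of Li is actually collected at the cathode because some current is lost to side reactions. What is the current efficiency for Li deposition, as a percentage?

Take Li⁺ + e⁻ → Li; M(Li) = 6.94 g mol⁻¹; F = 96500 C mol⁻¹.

Q = I·t = 1.900 × 2322.0 = 4412 C; n(e⁻) = 4412/96500 = 0.04572 mol.
Theoretical n(Li) = n(e⁻)/1 = 0.04572 mol, i.e. m_theo = 0.04572 × 6.94 = 0.3173 g.
Efficiency = m_actual / m_theo = 0.260 / 0.3173 = 81.9 %.

81.9 %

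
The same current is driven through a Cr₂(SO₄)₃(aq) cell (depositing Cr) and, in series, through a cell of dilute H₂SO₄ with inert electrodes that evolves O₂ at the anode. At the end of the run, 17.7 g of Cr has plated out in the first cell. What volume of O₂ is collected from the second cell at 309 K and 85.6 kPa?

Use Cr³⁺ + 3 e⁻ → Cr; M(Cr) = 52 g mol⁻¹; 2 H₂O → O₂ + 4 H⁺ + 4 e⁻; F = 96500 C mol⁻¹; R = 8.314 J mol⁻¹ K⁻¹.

n(Cr) = 17.7 / 52 = 0.3404 mol, so n(e⁻) = 3 × 0.3404 = 1.021 mol.
The cells are in series, so the same 1.021 mol of electrons passes through the second cell.
2 H₂O → O₂ + 4 H⁺ + 4 e⁻ — 4 mol e⁻ per mol O₂, so n(O₂) = 1.021/4 = 0.2553 mol.
V = nRT/P = (0.2553 × 8.314 × 309) / (85.6 × 10³) = 0.00766 m³ = 7.66 L.

7.66 L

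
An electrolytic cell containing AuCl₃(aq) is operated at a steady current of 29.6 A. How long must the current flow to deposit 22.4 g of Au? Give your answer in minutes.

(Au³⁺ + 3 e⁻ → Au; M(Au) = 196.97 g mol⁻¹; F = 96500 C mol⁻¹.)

18.5 min

n(Au) = m/M = 22.4 / 196.97 = 0.1137 mol.
Each Au atom requires 3 electrons, so n(e⁻) = 3 × 0.1137 = 0.3412 mol.
Q = n(e⁻)·F = 0.3412 × 96500 = 32920 C.
t = Q/I = 32920 / 29.60 A = 1112 s = 18.5 min.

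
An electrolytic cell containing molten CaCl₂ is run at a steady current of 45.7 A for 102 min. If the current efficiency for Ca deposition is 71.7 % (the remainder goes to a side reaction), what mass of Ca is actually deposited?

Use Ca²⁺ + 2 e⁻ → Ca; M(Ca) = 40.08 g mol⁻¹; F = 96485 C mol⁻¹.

41.7 g

Q = I·t = 45.70 × 6120.0 = 279700 C.
n(e⁻) = 279700/96485 = 2.899 mol; theoretically n(Ca) = 2.899/2 = 1.449 mol, m_theo = 58.09 g.
At 71.7 % efficiency, m_actual = 0.717 × 58.09 = 41.7 g.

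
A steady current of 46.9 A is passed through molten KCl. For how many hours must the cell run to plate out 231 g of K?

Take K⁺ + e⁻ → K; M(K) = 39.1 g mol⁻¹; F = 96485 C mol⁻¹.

n(K) = m/M = 231 / 39.1 = 5.908 mol.
Each K atom requires 1 electron, so n(e⁻) = 1 × 5.908 = 5.908 mol.
Q = n(e⁻)·F = 5.908 × 96485 = 570000 C.
t = Q/I = 570000 / 46.90 A = 12150 s = 3.38 h.

3.38 h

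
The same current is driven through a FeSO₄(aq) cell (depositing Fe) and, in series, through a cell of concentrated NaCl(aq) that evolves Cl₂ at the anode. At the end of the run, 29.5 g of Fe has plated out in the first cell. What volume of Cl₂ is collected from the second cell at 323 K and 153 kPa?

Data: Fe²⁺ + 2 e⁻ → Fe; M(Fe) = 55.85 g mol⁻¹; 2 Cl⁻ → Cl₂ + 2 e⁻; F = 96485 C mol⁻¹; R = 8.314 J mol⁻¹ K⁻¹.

9.27 L

n(Fe) = 29.5 / 55.85 = 0.5282 mol, so n(e⁻) = 2 × 0.5282 = 1.056 mol.
The cells are in series, so the same 1.056 mol of electrons passes through the second cell.
2 Cl⁻ → Cl₂ + 2 e⁻ — 2 mol e⁻ per mol Cl₂, so n(Cl₂) = 1.056/2 = 0.5282 mol.
V = nRT/P = (0.5282 × 8.314 × 323) / (153 × 10³) = 0.00927 m³ = 9.27 L.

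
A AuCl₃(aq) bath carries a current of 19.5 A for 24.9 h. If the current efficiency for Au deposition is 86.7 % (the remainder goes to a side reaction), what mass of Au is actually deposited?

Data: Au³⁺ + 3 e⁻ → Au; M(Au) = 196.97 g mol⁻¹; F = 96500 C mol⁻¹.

Q = I·t = 19.50 × 89640 = 1748000 C.
n(e⁻) = 1748000/96500 = 18.11 mol; theoretically n(Au) = 18.11/3 = 6.038 mol, m_theo = 1189 g.
At 86.7 % efficiency, m_actual = 0.867 × 1189 = 1030 g.

1030 g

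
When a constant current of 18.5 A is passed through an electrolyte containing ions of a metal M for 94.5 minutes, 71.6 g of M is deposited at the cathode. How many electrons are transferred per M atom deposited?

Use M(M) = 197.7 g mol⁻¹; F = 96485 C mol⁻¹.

Q = I·t = 18.50 A × 5670.0 s = 104900 C, so n(e⁻) = 104900/96485 = 1.087 mol.
n(M) deposited = 71.6 / 197.7 = 0.3622 mol.
Electrons per atom = n(e⁻)/n(M) = 1.087 / 0.3622 = 3.00 ≈ 3, so the ion is M³⁺.

3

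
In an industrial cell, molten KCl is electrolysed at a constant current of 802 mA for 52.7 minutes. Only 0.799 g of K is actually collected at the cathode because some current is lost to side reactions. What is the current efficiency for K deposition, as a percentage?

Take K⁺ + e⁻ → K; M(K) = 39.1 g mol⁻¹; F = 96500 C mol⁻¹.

77.8 %

Q = I·t = 0.8020 × 3162.0 = 2536 C; n(e⁻) = 2536/96500 = 0.02628 mol.
Theoretical n(K) = n(e⁻)/1 = 0.02628 mol, i.e. m_theo = 0.02628 × 39.1 = 1.028 g.
Efficiency = m_actual / m_theo = 0.799 / 1.028 = 77.8 %.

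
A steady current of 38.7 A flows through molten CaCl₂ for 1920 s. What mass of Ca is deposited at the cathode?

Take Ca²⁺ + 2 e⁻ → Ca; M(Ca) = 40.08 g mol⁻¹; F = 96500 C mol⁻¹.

15.4 g

Q = I·t = 38.70 A × 1920.0 s = 74300 C.
n(e⁻) = Q/F = 74300 / 96500 = 0.7700 mol.
Ca²⁺ + 2 e⁻ → Ca, so n(Ca) = n(e⁻)/2 = 0.3850 mol.
m = n·M = 0.3850 × 40.08 = 15.4 g.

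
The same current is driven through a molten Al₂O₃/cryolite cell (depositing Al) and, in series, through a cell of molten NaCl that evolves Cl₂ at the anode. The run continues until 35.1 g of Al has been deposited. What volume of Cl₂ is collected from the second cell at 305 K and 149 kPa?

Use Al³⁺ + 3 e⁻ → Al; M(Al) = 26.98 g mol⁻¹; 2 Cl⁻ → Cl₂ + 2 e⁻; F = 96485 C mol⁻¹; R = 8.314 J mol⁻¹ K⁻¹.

33.2 L

n(Al) = 35.1 / 26.98 = 1.301 mol, so n(e⁻) = 3 × 1.301 = 3.903 mol.
The cells are in series, so the same 3.903 mol of electrons passes through the second cell.
2 Cl⁻ → Cl₂ + 2 e⁻ — 2 mol e⁻ per mol Cl₂, so n(Cl₂) = 3.903/2 = 1.951 mol.
V = nRT/P = (1.951 × 8.314 × 305) / (149 × 10³) = 0.0332 m³ = 33.2 L.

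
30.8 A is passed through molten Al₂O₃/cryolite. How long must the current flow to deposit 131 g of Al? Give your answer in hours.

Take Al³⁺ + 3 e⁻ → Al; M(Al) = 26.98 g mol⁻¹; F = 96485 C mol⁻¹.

n(Al) = m/M = 131 / 26.98 = 4.855 mol.
Each Al atom requires 3 electrons, so n(e⁻) = 3 × 4.855 = 14.57 mol.
Q = n(e⁻)·F = 14.57 × 96485 = 1405000 C.
t = Q/I = 1405000 / 30.80 A = 45630 s = 12.7 h.

12.7 h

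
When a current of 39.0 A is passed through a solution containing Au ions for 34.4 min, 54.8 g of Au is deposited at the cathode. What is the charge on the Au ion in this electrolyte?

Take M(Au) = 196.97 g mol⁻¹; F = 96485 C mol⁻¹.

Q = I·t = 39.00 A × 2064.0 s = 80500 C, so n(e⁻) = 80500/96485 = 0.8343 mol.
n(Au) deposited = 54.8 / 196.97 = 0.2782 mol.
Electrons per atom = n(e⁻)/n(Au) = 0.8343 / 0.2782 = 3.00 ≈ 3, so the ion is Au³⁺.

+3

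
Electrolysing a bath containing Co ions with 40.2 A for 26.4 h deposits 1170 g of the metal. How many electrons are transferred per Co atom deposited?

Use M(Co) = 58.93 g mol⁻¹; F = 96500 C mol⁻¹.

2

Q = I·t = 40.20 A × 95040 s = 3821000 C, so n(e⁻) = 3821000/96500 = 39.59 mol.
n(Co) deposited = 1170 / 58.93 = 19.85 mol.
Electrons per atom = n(e⁻)/n(Co) = 39.59 / 19.85 = 1.99 ≈ 2, so the ion is Co²⁺.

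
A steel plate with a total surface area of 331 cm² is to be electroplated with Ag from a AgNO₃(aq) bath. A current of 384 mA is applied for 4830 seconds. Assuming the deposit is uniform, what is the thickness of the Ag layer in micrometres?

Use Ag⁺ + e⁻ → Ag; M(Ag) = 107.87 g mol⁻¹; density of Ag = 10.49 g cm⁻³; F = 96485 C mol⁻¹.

Q = I·t = 0.3840 × 4830.0 = 1855 C; n(e⁻) = 0.01922 mol.
n(Ag) = n(e⁻)/1 = 0.01922 mol, so m = 0.01922 × 107.87 = 2.074 g.
Volume = m/ρ = 2.074 / 10.49 = 0.1977 cm³.
Thickness = V/A = 0.1977 / 331 = 5.97 × 10⁻⁴ cm = 5.97 μm.

5.97 μm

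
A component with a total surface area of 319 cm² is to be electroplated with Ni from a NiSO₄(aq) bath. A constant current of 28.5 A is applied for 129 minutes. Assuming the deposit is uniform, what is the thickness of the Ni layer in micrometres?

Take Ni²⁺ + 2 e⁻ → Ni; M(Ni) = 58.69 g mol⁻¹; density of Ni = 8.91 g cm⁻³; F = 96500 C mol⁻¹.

236 μm

Q = I·t = 28.50 × 7740.0 = 220600 C; n(e⁻) = 2.286 mol.
n(Ni) = n(e⁻)/2 = 1.143 mol, so m = 1.143 × 58.69 = 67.08 g.
Volume = m/ρ = 67.08 / 8.91 = 7.529 cm³.
Thickness = V/A = 7.529 / 319 = 0.0236 cm = 236 μm.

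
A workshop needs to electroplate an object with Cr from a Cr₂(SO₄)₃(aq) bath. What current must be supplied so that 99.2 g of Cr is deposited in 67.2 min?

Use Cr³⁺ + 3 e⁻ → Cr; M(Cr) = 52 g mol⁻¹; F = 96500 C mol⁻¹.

n(Cr) = 99.2 / 52 = 1.908 mol.
n(e⁻) = 3 × 1.908 = 5.723 mol.
Q = n(e⁻)·F = 5.723 × 96500 = 552300 C.
I = Q/t = 552300 / 4032.0 s = 137 A.

137 A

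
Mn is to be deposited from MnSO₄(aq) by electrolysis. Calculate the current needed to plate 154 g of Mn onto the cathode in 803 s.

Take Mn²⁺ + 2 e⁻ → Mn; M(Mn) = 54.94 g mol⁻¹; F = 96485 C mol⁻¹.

674 A

n(Mn) = 154 / 54.94 = 2.803 mol.
n(e⁻) = 2 × 2.803 = 5.606 mol.
Q = n(e⁻)·F = 5.606 × 96485 = 540900 C.
I = Q/t = 540900 / 803.00 s = 674 A.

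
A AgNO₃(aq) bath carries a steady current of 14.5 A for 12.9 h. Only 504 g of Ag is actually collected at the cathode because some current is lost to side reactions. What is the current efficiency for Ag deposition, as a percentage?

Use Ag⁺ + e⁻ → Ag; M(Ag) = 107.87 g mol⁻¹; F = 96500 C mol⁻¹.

Q = I·t = 14.50 × 46440 = 673400 C; n(e⁻) = 673400/96500 = 6.978 mol.
Theoretical n(Ag) = n(e⁻)/1 = 6.978 mol, i.e. m_theo = 6.978 × 107.87 = 752.7 g.
Efficiency = m_actual / m_theo = 504 / 752.7 = 67.0 %.

67.0 %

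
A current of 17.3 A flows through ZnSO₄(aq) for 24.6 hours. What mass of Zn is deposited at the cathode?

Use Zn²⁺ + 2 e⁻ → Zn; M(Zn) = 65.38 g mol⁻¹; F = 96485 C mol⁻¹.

Q = I·t = 17.30 A × 88560 s = 1532000 C.
n(e⁻) = Q/F = 1532000 / 96485 = 15.88 mol.
Zn²⁺ + 2 e⁻ → Zn, so n(Zn) = n(e⁻)/2 = 7.940 mol.
m = n·M = 7.940 × 65.38 = 519 g.

519 g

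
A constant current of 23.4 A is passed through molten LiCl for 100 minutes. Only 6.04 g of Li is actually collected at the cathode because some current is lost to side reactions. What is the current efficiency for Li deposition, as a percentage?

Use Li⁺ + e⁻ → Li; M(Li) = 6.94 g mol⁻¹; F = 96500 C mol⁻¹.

Q = I·t = 23.40 × 6000.0 = 140400 C; n(e⁻) = 140400/96500 = 1.455 mol.
Theoretical n(Li) = n(e⁻)/1 = 1.455 mol, i.e. m_theo = 1.455 × 6.94 = 10.10 g.
Efficiency = m_actual / m_theo = 6.04 / 10.10 = 59.8 %.

59.8 %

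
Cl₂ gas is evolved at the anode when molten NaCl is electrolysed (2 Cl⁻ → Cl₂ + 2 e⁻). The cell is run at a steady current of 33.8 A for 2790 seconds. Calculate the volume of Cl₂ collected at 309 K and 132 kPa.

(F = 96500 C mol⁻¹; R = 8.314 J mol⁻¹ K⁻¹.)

Q = I·t = 33.80 A × 2790.0 s = 94300 C.
n(e⁻) = Q/F = 94300 / 96500 = 0.9772 mol.
2 electrons are transferred per Cl₂ molecule, so n(Cl₂) = 0.9772 / 2 = 0.4886 mol.
V = nRT/P = (0.4886 × 8.314 × 309) / (132 × 10³ Pa) = 0.00951 m³ = 9.51 L.

9.51 L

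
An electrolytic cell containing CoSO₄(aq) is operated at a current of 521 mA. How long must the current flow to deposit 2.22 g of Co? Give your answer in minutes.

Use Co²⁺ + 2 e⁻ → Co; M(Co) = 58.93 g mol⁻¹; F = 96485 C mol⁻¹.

n(Co) = m/M = 2.22 / 58.93 = 0.03767 mol.
Each Co atom requires 2 electrons, so n(e⁻) = 2 × 0.03767 = 0.07534 mol.
Q = n(e⁻)·F = 0.07534 × 96485 = 7270 C.
t = Q/I = 7270 / 0.5210 A = 13950 s = 233 min.

233 min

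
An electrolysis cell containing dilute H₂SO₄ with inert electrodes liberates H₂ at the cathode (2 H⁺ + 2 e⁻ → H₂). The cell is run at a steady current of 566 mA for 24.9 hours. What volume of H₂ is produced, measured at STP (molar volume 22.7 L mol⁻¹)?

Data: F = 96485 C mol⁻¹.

Q = I·t = 0.5660 A × 89640 s = 50740 C.
n(e⁻) = Q/F = 50740 / 96485 = 0.5258 mol.
2 electrons are transferred per H₂ molecule, so n(H₂) = 0.5258 / 2 = 0.2629 mol.
V = n × V_m = 0.2629 × 22.7 = 5.97 L.

5.97 L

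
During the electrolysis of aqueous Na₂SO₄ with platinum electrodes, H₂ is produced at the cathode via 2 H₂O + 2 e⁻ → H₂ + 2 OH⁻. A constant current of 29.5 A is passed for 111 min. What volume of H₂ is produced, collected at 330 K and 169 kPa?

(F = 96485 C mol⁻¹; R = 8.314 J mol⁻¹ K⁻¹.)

Q = I·t = 29.50 A × 6660.0 s = 196500 C.
n(e⁻) = Q/F = 196500 / 96485 = 2.036 mol.
2 electrons are transferred per H₂ molecule, so n(H₂) = 2.036 / 2 = 1.018 mol.
V = nRT/P = (1.018 × 8.314 × 330) / (169 × 10³ Pa) = 0.0165 m³ = 16.5 L.

16.5 L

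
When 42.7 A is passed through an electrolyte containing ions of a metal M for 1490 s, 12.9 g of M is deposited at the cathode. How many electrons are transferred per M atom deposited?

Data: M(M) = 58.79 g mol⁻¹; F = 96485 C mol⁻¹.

3

Q = I·t = 42.70 A × 1490.0 s = 63620 C, so n(e⁻) = 63620/96485 = 0.6594 mol.
n(M) deposited = 12.9 / 58.79 = 0.2194 mol.
Electrons per atom = n(e⁻)/n(M) = 0.6594 / 0.2194 = 3.01 ≈ 3, so the ion is M³⁺.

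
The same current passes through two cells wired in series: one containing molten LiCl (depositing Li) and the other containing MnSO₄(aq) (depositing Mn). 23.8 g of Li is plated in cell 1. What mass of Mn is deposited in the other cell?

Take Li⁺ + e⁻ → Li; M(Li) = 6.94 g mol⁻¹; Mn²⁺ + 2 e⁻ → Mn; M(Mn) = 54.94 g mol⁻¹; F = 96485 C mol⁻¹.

94.2 g

n(Li) = 23.8 / 6.94 = 3.429 mol.
Since Li⁺ + e⁻ → Li, n(e⁻) passed = 1 × 3.429 = 3.429 mol.
Cells in series carry the same charge, so the same 3.429 mol of electrons passes through cell 2.
Mn²⁺ + 2 e⁻ → Mn, so n(Mn) = 3.429 / 2 = 1.715 mol.
m(Mn) = 1.715 × 54.94 = 94.2 g.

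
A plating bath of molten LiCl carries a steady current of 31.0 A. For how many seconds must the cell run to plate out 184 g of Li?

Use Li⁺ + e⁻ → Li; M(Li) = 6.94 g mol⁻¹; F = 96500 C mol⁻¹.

n(Li) = m/M = 184 / 6.94 = 26.51 mol.
Each Li atom requires 1 electron, so n(e⁻) = 1 × 26.51 = 26.51 mol.
Q = n(e⁻)·F = 26.51 × 96500 = 2559000 C.
t = Q/I = 2559000 / 31.00 A = 82530 s.

82500 s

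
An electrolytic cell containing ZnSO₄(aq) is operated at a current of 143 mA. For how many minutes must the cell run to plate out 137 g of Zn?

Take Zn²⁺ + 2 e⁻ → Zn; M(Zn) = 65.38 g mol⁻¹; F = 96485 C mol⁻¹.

n(Zn) = m/M = 137 / 65.38 = 2.095 mol.
Each Zn atom requires 2 electrons, so n(e⁻) = 2 × 2.095 = 4.191 mol.
Q = n(e⁻)·F = 4.191 × 96485 = 404400 C.
t = Q/I = 404400 / 0.1430 A = 2828000 s = 47100 min.

47100 min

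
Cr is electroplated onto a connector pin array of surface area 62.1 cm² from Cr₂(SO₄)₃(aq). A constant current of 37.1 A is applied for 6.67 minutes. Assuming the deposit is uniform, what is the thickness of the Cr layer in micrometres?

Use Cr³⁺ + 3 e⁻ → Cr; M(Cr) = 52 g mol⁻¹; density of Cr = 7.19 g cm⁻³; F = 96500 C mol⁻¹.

59.7 μm

Q = I·t = 37.10 × 400.20 = 14850 C; n(e⁻) = 0.1539 mol.
n(Cr) = n(e⁻)/3 = 0.05129 mol, so m = 0.05129 × 52 = 2.667 g.
Volume = m/ρ = 2.667 / 7.19 = 0.3709 cm³.
Thickness = V/A = 0.3709 / 62.1 = 0.00597 cm = 59.7 μm.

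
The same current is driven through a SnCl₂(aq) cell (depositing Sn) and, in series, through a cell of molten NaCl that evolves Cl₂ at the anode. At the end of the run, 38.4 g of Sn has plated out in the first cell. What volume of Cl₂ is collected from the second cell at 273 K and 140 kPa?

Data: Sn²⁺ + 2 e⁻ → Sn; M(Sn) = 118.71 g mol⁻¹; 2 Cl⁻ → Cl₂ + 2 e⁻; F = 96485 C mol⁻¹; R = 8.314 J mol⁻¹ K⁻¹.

5.24 L

n(Sn) = 38.4 / 118.71 = 0.3235 mol, so n(e⁻) = 2 × 0.3235 = 0.6470 mol.
The cells are in series, so the same 0.6470 mol of electrons passes through the second cell.
2 Cl⁻ → Cl₂ + 2 e⁻ — 2 mol e⁻ per mol Cl₂, so n(Cl₂) = 0.6470/2 = 0.3235 mol.
V = nRT/P = (0.3235 × 8.314 × 273) / (140 × 10³) = 0.00524 m³ = 5.24 L.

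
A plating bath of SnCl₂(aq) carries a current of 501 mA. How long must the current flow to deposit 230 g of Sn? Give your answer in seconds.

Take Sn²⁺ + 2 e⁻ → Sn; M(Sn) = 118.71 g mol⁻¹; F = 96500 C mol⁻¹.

7.46 × 10⁵ s

n(Sn) = m/M = 230 / 118.71 = 1.937 mol.
Each Sn atom requires 2 electrons, so n(e⁻) = 2 × 1.937 = 3.875 mol.
Q = n(e⁻)·F = 3.875 × 96500 = 373900 C.
t = Q/I = 373900 / 0.5010 A = 746400 s.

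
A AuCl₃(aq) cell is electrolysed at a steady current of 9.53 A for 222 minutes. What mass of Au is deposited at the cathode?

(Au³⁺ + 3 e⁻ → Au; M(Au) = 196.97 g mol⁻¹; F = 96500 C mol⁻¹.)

86.4 g

Q = I·t = 9.530 A × 13320 s = 126900 C.
n(e⁻) = Q/F = 126900 / 96500 = 1.315 mol.
Au³⁺ + 3 e⁻ → Au, so n(Au) = n(e⁻)/3 = 0.4385 mol.
m = n·M = 0.4385 × 196.97 = 86.4 g.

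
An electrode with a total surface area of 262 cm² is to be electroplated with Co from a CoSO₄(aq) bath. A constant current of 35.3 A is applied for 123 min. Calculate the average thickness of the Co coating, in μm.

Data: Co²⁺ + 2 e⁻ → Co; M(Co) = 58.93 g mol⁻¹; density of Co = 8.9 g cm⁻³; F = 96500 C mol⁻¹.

Q = I·t = 35.30 × 7380.0 = 260500 C; n(e⁻) = 2.700 mol.
n(Co) = n(e⁻)/2 = 1.350 mol, so m = 1.350 × 58.93 = 79.54 g.
Volume = m/ρ = 79.54 / 8.9 = 8.938 cm³.
Thickness = V/A = 8.938 / 262 = 0.0341 cm = 341 μm.

341 μm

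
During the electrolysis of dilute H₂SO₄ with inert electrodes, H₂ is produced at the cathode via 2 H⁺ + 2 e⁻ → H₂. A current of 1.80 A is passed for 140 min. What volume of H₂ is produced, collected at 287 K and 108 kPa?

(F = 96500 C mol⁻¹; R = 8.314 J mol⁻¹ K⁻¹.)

1.73 L

Q = I·t = 1.800 A × 8400.0 s = 15120 C.
n(e⁻) = Q/F = 15120 / 96500 = 0.1567 mol.
2 electrons are transferred per H₂ molecule, so n(H₂) = 0.1567 / 2 = 0.07834 mol.
V = nRT/P = (0.07834 × 8.314 × 287) / (108 × 10³ Pa) = 0.00173 m³ = 1.73 L.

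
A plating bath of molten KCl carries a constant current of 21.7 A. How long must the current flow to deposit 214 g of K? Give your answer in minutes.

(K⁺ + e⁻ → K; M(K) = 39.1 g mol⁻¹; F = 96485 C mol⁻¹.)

n(K) = m/M = 214 / 39.1 = 5.473 mol.
Each K atom requires 1 electron, so n(e⁻) = 1 × 5.473 = 5.473 mol.
Q = n(e⁻)·F = 5.473 × 96485 = 528100 C.
t = Q/I = 528100 / 21.70 A = 24340 s = 406 min.

406 min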